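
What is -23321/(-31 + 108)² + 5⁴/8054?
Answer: -184121709/47752166 ≈ -3.8558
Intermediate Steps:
-23321/(-31 + 108)² + 5⁴/8054 = -23321/(77²) + 625*(1/8054) = -23321/5929 + 625/8054 = -184121709/47752166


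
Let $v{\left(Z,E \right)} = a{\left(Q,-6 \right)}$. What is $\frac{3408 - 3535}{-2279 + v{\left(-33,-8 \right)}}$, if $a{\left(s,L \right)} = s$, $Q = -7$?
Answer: $\frac{1}{18} \approx 0.055556$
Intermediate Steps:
$v{\left(Z,E \right)} = -7$
$\frac{3408 - 3535}{-2279 + v{\left(-33,-8 \right)}} = \frac{3408 - 3535}{-2279 - 7} = - \frac{127}{-2286} = \left(-127\right) \left(- \frac{1}{2286}\right) = \frac{1}{18}$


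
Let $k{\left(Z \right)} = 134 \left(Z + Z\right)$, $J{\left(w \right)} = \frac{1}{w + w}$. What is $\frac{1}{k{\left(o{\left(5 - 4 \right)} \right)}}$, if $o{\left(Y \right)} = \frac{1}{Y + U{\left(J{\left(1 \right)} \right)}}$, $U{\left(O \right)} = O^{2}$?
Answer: $\frac{5}{1072} \approx 0.0046642$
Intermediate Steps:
$J{\left(w \right)} = \frac{1}{2 w}$
$o{\left(Y \right)} = \frac{1}{\frac{1}{4} + Y}$ ($o{\left(Y \right)} = \frac{1}{Y + \left(\frac{1}{2 \cdot 1}\right)^{2}} = \frac{1}{Y + \left(\frac{1}{2} \cdot 1\right)^{2}} = \frac{1}{Y + \left(\frac{1}{2}\right)^{2}} = \frac{1}{Y + \frac{1}{4}} = \frac{1}{\frac{1}{4} + Y}$)
$k{\left(Z \right)} = 268 Z$ ($k{\left(Z \right)} = 134 \cdot 2 Z = 268 Z$)
$\frac{1}{k{\left(o{\left(5 - 4 \right)} \right)}} = \frac{1}{268 \frac{4}{1 + 4 \left(5 - 4\right)}} = \frac{1}{268 \frac{4}{1 + 4 \cdot 1}} = \frac{1}{268 \frac{4}{1 + 4}} = \frac{1}{268 \cdot \frac{4}{5}} = \frac{1}{\frac{1072}{5}} = \frac{5}{1072}$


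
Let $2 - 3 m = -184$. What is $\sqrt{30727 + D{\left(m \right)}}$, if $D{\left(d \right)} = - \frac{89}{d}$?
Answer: $\frac{3 \sqrt{13123230}}{62} \approx 175.29$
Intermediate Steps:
$m = 62$ ($m = \frac{2}{3} - - \frac{184}{3} = \frac{2}{3} + \frac{184}{3} = 62$)
$\sqrt{30727 + D{\left(m \right)}} = \sqrt{30727 - \frac{89}{62}} = \sqrt{\frac{1904985}{62}} = \frac{3 \sqrt{13123230}}{62}$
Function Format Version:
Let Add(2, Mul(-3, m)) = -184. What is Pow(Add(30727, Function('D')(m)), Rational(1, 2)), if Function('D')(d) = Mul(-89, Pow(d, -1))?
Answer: Mul(Rational(3, 62), Pow(13123230, Rational(1, 2))) ≈ 175.29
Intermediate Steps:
m = 62 (m = Add(Rational(2, 3), Mul(Rational(-1, 3), -184)) = Add(Rational(2, 3), Rational(184, 3)) = 62)
Pow(Add(30727, Function('D')(m)), Rational(1, 2)) = Pow(Add(30727, Mul(-89, Pow(62, -1))), Rational(1, 2)) = Pow(Add(30727, Mul(-89, Rational(1, 62))), Rational(1, 2)) = Pow(Add(30727, Rational(-89, 62)), Rational(1, 2)) = Pow(Rational(1904985, 62), Rational(1, 2)) = Mul(Rational(3, 62), Pow(13123230, Rational(1, 2)))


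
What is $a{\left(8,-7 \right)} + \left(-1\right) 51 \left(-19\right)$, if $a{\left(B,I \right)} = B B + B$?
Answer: $1041$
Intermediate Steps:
$a{\left(B,I \right)} = B + B^{2}$ ($a{\left(B,I \right)} = B^{2} + B = B + B^{2}$)
$a{\left(8,-7 \right)} + \left(-1\right) 51 \left(-19\right) = 8 \left(1 + 8\right) + \left(-1\right) 51 \left(-19\right) = 8 \cdot 9 - -969 = 72 + 969 = 1041$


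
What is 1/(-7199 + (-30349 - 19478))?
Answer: -1/57026 ≈ -1.7536e-5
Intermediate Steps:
1/(-7199 + (-30349 - 19478)) = 1/(-7199 - 49827) = 1/(-57026) = -1/57026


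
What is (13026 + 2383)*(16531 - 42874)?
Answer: -405919287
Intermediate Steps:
(13026 + 2383)*(16531 - 42874) = 15409*(-26343) = -405919287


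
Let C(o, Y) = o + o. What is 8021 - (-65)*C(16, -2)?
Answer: 10101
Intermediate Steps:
C(o, Y) = 2*o
8021 - (-65)*C(16, -2) = 8021 - (-65)*2*16 = 8021 - (-65)*32 = 8021 - 1*(-2080) = 8021 + 2080 = 10101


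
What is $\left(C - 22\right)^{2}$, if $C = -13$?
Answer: $1225$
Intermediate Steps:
$\left(C - 22\right)^{2} = \left(-13 - 22\right)^{2} = \left(-35\right)^{2} = 1225$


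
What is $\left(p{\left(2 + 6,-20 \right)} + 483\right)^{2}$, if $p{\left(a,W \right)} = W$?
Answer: $214369$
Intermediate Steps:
$\left(p{\left(2 + 6,-20 \right)} + 483\right)^{2} = \left(-20 + 483\right)^{2} = 463^{2} = 214369$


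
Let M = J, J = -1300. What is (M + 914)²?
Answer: 148996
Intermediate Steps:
M = -1300
(M + 914)² = (-1300 + 914)² = (-386)² = 148996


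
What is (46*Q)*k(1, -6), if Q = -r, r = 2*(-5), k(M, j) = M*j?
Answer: -2760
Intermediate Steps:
r = -10
Q = 10 (Q = -1*(-10) = 10)
(46*Q)*k(1, -6) = (46*10)*(1*(-6)) = 460*(-6) = -2760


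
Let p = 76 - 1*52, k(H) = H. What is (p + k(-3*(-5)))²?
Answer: 1521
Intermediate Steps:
p = 24 (p = 76 - 52 = 24)
(p + k(-3*(-5)))² = (24 - 3*(-5))² = (24 + 15)² = 39² = 1521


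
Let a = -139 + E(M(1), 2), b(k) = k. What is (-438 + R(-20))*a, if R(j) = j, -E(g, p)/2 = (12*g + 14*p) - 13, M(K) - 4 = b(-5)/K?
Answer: 66410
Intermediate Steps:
M(K) = 4 - 5/K
E(g, p) = 26 - 28*p - 24*g (E(g, p) = -2*((12*g + 14*p) - 13) = -2*(-13 + 12*g + 14*p) = 26 - 28*p - 24*g)
a = -145 (a = -139 + (26 - 28*2 - 24*(4 - 5/1)) = -139 + (26 - 56 - 24*(4 - 5*1)) = -139 + (26 - 56 - 24*(4 - 5)) = -139 + (26 - 56 - 24*(-1)) = -139 + (26 - 56 + 24) = -139 - 6 = -145)
(-438 + R(-20))*a = (-438 - 20)*(-145) = -458*(-145) = 66410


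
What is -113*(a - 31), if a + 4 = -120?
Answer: 17515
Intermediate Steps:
a = -124 (a = -4 - 120 = -124)
-113*(a - 31) = -113*(-124 - 31) = -113*(-155) = 17515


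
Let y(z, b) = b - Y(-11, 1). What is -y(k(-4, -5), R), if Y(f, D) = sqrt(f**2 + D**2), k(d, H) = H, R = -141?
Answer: 141 + sqrt(122) ≈ 152.05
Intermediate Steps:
Y(f, D) = sqrt(D**2 + f**2)
y(z, b) = b - sqrt(122) (y(z, b) = b - sqrt(1**2 + (-11)**2) = b - sqrt(1 + 121) = b - sqrt(122))
-y(k(-4, -5), R) = -(-141 - sqrt(122)) = 141 + sqrt(122)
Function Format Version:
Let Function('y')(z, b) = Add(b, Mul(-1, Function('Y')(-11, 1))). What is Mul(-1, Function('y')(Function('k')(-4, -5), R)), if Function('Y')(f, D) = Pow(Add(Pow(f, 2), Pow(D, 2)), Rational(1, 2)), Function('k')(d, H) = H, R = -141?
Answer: Add(141, Pow(122, Rational(1, 2))) ≈ 152.05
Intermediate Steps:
Function('Y')(f, D) = Pow(Add(Pow(D, 2), Pow(f, 2)), Rational(1, 2))
Function('y')(z, b) = Add(b, Mul(-1, Pow(122, Rational(1, 2)))) (Function('y')(z, b) = Add(b, Mul(-1, Pow(Add(Pow(1, 2), Pow(-11, 2)), Rational(1, 2)))) = Add(b, Mul(-1, Pow(Add(1, 121), Rational(1, 2)))) = Add(b, Mul(-1, Pow(122, Rational(1, 2)))))
Mul(-1, Function('y')(Function('k')(-4, -5), R)) = Mul(-1, Add(-141, Mul(-1, Pow(122, Rational(1, 2))))) = Add(141, Pow(122, Rational(1, 2)))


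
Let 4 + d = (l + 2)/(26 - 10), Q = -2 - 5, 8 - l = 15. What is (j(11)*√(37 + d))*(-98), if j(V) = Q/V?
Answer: 343*√523/22 ≈ 356.55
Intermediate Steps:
l = -7 (l = 8 - 1*15 = 8 - 15 = -7)
Q = -7
d = -69/16 (d = -4 + (-7 + 2)/(26 - 10) = -4 - 5/16 = -69/16 ≈ -4.3125)
j(V) = -7/V
(j(11)*√(37 + d))*(-98) = ((-7/11)*√(37 - 69/16))*(-98) = ((-7*1/11)*√(523/16))*(-98) = -7*√523/44*(-98) = 343*√523/22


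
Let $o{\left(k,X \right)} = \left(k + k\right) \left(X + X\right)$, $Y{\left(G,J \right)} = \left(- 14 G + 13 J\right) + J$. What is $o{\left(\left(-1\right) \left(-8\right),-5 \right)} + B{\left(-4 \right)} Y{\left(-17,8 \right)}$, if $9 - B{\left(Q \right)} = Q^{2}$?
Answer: $-2610$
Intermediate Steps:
$B{\left(Q \right)} = 9 - Q^{2}$
$Y{\left(G,J \right)} = - 14 G + 14 J$
$o{\left(k,X \right)} = 4 X k$ ($o{\left(k,X \right)} = 2 k 2 X = 4 X k$)
$o{\left(\left(-1\right) \left(-8\right),-5 \right)} + B{\left(-4 \right)} Y{\left(-17,8 \right)} = 4 \left(-5\right) \left(\left(-1\right) \left(-8\right)\right) + \left(9 - \left(-4\right)^{2}\right) \left(\left(-14\right) \left(-17\right) + 14 \cdot 8\right) = 4 \left(-5\right) 8 + \left(9 - 16\right) \left(238 + 112\right) = -160 + \left(9 - 16\right) 350 = -160 - 2450 = -2610$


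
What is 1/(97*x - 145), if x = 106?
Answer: 1/10137 ≈ 9.8648e-5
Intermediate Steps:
1/(97*x - 145) = 1/(97*106 - 145) = 1/(10282 - 145) = 1/10137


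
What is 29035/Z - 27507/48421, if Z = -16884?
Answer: -1870331923/817540164 ≈ -2.2878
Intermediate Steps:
29035/Z - 27507/48421 = 29035/(-16884) - 27507/48421 = 29035*(-1/16884) - 27507*1/48421 = -29035/16884 - 27507/48421 = -1870331923/817540164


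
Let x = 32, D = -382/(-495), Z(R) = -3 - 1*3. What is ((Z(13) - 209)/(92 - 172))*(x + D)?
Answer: 348773/3960 ≈ 88.074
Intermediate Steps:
Z(R) = -6 (Z(R) = -3 - 3 = -6)
D = 382/495 (D = -382*(-1/495) = 382/495 ≈ 0.77172)
((Z(13) - 209)/(92 - 172))*(x + D) = ((-6 - 209)/(92 - 172))*(32 + 382/495) = -215/(-80)*(16222/495) = -215*(-1/80)*(16222/495) = (43/16)*(16222/495) = 348773/3960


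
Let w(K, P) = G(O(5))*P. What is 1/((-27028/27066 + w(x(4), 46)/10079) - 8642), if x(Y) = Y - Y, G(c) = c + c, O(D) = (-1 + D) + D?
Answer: -136399107/1178886084976 ≈ -0.00011570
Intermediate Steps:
O(D) = -1 + 2*D
G(c) = 2*c
x(Y) = 0
w(K, P) = 18*P (w(K, P) = (2*(-1 + 2*5))*P = (2*(-1 + 10))*P = (2*9)*P = 18*P)
1/((-27028/27066 + w(x(4), 46)/10079) - 8642) = 1/((-27028/27066 + (18*46)/10079) - 8642) = 1/((-27028*1/27066 + 828*(1/10079)) - 8642) = 1/((-13514/13533 + 828/10079) - 8642) = 1/(-125002282/136399107 - 8642) = 1/(-1178886084976/136399107) = -136399107/1178886084976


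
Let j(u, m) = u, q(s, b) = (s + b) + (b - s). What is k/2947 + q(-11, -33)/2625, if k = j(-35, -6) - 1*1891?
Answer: -35716/52625 ≈ -0.67869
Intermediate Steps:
q(s, b) = 2*b (q(s, b) = (b + s) + (b - s) = 2*b)
k = -1926 (k = -35 - 1*1891 = -35 - 1891 = -1926)
k/2947 + q(-11, -33)/2625 = -1926/2947 + (2*(-33))/2625 = -1926*1/2947 - 66*1/2625 = -1926/2947 - 22/875 = -35716/52625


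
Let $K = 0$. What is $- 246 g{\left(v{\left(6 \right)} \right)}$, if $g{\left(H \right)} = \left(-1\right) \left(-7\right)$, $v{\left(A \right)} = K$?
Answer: $-1722$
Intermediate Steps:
$v{\left(A \right)} = 0$
$g{\left(H \right)} = 7$
$- 246 g{\left(v{\left(6 \right)} \right)} = \left(-246\right) 7 = -1722$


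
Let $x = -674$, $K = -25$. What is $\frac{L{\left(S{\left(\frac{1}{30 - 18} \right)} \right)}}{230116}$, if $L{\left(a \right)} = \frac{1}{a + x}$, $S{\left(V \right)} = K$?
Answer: $- \frac{1}{160851084} \approx -6.2169 \cdot 10^{-9}$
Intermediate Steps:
$S{\left(V \right)} = -25$
$L{\left(a \right)} = \frac{1}{-674 + a}$ ($L{\left(a \right)} = \frac{1}{a - 674} = \frac{1}{-674 + a}$)
$\frac{L{\left(S{\left(\frac{1}{30 - 18} \right)} \right)}}{230116} = \frac{1}{\left(-674 - 25\right) 230116} = \frac{1}{-699} \cdot \frac{1}{230116} = \left(- \frac{1}{699}\right) \frac{1}{230116} = - \frac{1}{160851084}$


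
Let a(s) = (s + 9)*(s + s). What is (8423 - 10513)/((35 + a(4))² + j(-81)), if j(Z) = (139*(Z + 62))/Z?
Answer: -84645/783821 ≈ -0.10799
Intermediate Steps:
a(s) = 2*s*(9 + s) (a(s) = (9 + s)*(2*s) = 2*s*(9 + s))
j(Z) = (8618 + 139*Z)/Z (j(Z) = (139*(62 + Z))/Z = (8618 + 139*Z)/Z)
(8423 - 10513)/((35 + a(4))² + j(-81)) = (8423 - 10513)/((35 + 2*4*(9 + 4))² + (139 + 8618/(-81))) = -2090/((35 + 2*4*13)² + (139 + 8618*(-1/81))) = -2090/((35 + 104)² + (139 - 8618/81)) = -2090/(139² + 2641/81) = -2090/(19321 + 2641/81) = -2090/1567642/81 = -2090*81/1567642 = -84645/783821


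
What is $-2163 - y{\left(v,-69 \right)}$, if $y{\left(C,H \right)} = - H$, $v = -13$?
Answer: $-2232$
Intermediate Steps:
$-2163 - y{\left(v,-69 \right)} = -2163 - \left(-1\right) \left(-69\right) = -2163 - 69 = -2232$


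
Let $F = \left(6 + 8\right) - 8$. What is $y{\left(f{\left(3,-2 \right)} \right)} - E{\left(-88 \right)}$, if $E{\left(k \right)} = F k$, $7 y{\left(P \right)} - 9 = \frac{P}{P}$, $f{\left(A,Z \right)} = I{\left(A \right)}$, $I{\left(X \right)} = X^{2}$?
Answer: $\frac{3706}{7} \approx 529.43$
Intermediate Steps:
$f{\left(A,Z \right)} = A^{2}$
$F = 6$ ($F = 14 - 8 = 6$)
$y{\left(P \right)} = \frac{10}{7}$ ($y{\left(P \right)} = \frac{9}{7} + \frac{P \frac{1}{P}}{7} = \frac{9}{7} + \frac{1}{7} \cdot 1 = \frac{9}{7} + \frac{1}{7} = \frac{10}{7}$)
$E{\left(k \right)} = 6 k$
$y{\left(f{\left(3,-2 \right)} \right)} - E{\left(-88 \right)} = \frac{10}{7} - 6 \left(-88\right) = \frac{10}{7} - -528 = \frac{10}{7} + 528 = \frac{3706}{7}$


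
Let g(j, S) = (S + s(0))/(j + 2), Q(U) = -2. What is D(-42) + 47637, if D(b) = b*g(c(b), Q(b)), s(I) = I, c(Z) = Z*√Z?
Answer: 3*(15893*I + 333459*√42)/(I + 21*√42) ≈ 47637.0 + 0.30859*I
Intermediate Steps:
c(Z) = Z^(3/2)
g(j, S) = S/(2 + j) (g(j, S) = (S + 0)/(j + 2) = S/(2 + j))
D(b) = -2*b/(2 + b^(3/2)) (D(b) = b*(-2/(2 + b^(3/2))) = -2*b/(2 + b^(3/2)))
D(-42) + 47637 = -2*(-42)/(2 + (-42)^(3/2)) + 47637 = -2*(-42)/(2 - 42*I*√42) + 47637 = 84/(2 - 42*I*√42) + 47637 = 47637 + 84/(2 - 42*I*√42)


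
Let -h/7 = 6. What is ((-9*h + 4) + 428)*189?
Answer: 153090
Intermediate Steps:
h = -42 (h = -7*6 = -42)
((-9*h + 4) + 428)*189 = ((-9*(-42) + 4) + 428)*189 = ((378 + 4) + 428)*189 = (382 + 428)*189 = 810*189 = 153090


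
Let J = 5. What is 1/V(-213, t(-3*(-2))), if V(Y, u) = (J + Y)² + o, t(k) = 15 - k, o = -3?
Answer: 1/43261 ≈ 2.3116e-5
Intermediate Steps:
V(Y, u) = -3 + (5 + Y)² (V(Y, u) = (5 + Y)² - 3 = -3 + (5 + Y)²)
1/V(-213, t(-3*(-2))) = 1/(-3 + (5 - 213)²) = 1/(-3 + (-208)²) = 1/(-3 + 43264) = 1/43261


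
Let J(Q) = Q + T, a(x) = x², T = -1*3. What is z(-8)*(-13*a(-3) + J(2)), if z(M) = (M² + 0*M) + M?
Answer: -6608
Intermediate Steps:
T = -3
J(Q) = -3 + Q (J(Q) = Q - 3 = -3 + Q)
z(M) = M + M² (z(M) = (M² + 0) + M = M² + M = M + M²)
z(-8)*(-13*a(-3) + J(2)) = (-8*(1 - 8))*(-13*(-3)² + (-3 + 2)) = (-8*(-7))*(-13*9 - 1) = 56*(-117 - 1) = 56*(-118) = -6608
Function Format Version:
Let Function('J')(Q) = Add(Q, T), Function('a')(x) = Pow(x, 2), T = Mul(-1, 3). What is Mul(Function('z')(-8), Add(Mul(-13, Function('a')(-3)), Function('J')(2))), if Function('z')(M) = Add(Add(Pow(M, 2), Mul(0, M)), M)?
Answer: -6608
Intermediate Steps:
T = -3
Function('J')(Q) = Add(-3, Q) (Function('J')(Q) = Add(Q, -3) = Add(-3, Q))
Function('z')(M) = Add(M, Pow(M, 2)) (Function('z')(M) = Add(Add(Pow(M, 2), 0), M) = Add(Pow(M, 2), M) = Add(M, Pow(M, 2)))
Mul(Function('z')(-8), Add(Mul(-13, Function('a')(-3)), Function('J')(2))) = Mul(Mul(-8, Add(1, -8)), Add(Mul(-13, Pow(-3, 2)), Add(-3, 2))) = Mul(Mul(-8, -7), Add(Mul(-13, 9), -1)) = Mul(56, Add(-117, -1)) = Mul(56, -118) = -6608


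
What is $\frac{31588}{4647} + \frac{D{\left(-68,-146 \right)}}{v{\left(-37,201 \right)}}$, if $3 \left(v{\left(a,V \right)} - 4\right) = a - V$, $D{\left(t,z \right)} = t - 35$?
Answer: $\frac{8574811}{1050222} \approx 8.1648$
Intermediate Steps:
$D{\left(t,z \right)} = -35 + t$ ($D{\left(t,z \right)} = t - 35 = -35 + t$)
$v{\left(a,V \right)} = 4 - \frac{V}{3} + \frac{a}{3}$ ($v{\left(a,V \right)} = 4 + \frac{a - V}{3} = 4 - \left(- \frac{a}{3} + \frac{V}{3}\right) = 4 - \frac{V}{3} + \frac{a}{3}$)
$\frac{31588}{4647} + \frac{D{\left(-68,-146 \right)}}{v{\left(-37,201 \right)}} = \frac{31588}{4647} + \frac{-35 - 68}{4 - 67 + \frac{1}{3} \left(-37\right)} = 31588 \cdot \frac{1}{4647} - \frac{103}{4 - 67 - \frac{37}{3}} = \frac{31588}{4647} - \frac{103}{- \frac{226}{3}} = \frac{31588}{4647} - - \frac{309}{226} = \frac{31588}{4647} + \frac{309}{226} = \frac{8574811}{1050222}$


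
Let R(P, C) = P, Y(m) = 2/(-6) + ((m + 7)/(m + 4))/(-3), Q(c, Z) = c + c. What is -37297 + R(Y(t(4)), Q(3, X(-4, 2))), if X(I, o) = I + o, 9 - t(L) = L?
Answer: -335680/9 ≈ -37298.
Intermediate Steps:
t(L) = 9 - L
Q(c, Z) = 2*c
Y(m) = -1/3 - (7 + m)/(3*(4 + m)) (Y(m) = 2*(-1/6) + ((7 + m)/(4 + m))*(-1/3) = -1/3 + ((7 + m)/(4 + m))*(-1/3) = -1/3 - (7 + m)/(3*(4 + m)))
-37297 + R(Y(t(4)), Q(3, X(-4, 2))) = -37297 + (-11 - 2*(9 - 1*4))/(3*(4 + (9 - 1*4))) = -37297 + (-11 - 2*(9 - 4))/(3*(4 + (9 - 4))) = -37297 + (-11 - 2*5)/(3*(4 + 5)) = -37297 + (1/3)*(-11 - 10)/9 = -37297 + (1/3)*(1/9)*(-21) = -37297 - 7/9 = -335680/9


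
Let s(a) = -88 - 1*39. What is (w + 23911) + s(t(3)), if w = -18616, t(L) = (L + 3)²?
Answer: 5168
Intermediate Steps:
t(L) = (3 + L)²
s(a) = -127 (s(a) = -88 - 39 = -127)
(w + 23911) + s(t(3)) = (-18616 + 23911) - 127 = 5295 - 127 = 5168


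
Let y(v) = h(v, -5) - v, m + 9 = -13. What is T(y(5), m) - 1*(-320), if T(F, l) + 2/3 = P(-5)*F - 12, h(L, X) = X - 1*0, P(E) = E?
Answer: 1072/3 ≈ 357.33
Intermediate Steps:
m = -22 (m = -9 - 13 = -22)
h(L, X) = X (h(L, X) = X + 0 = X)
y(v) = -5 - v
T(F, l) = -38/3 - 5*F (T(F, l) = -⅔ + (-5*F - 12) = -⅔ + (-12 - 5*F) = -38/3 - 5*F)
T(y(5), m) - 1*(-320) = (-38/3 - 5*(-5 - 1*5)) - 1*(-320) = (-38/3 - 5*(-5 - 5)) + 320 = (-38/3 - 5*(-10)) + 320 = (-38/3 + 50) + 320 = 112/3 + 320 = 1072/3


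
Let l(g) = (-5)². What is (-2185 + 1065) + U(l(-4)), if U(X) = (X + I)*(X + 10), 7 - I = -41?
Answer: 1435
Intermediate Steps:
I = 48 (I = 7 - 1*(-41) = 7 + 41 = 48)
l(g) = 25
U(X) = (10 + X)*(48 + X) (U(X) = (X + 48)*(X + 10) = (48 + X)*(10 + X) = (10 + X)*(48 + X))
(-2185 + 1065) + U(l(-4)) = (-2185 + 1065) + (480 + 25² + 58*25) = -1120 + (480 + 625 + 1450) = -1120 + 2555 = 1435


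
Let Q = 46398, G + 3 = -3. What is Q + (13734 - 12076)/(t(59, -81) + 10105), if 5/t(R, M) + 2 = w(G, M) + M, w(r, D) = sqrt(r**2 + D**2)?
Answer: 30734177074708/662400715 + 1658*sqrt(733)/1987202145 ≈ 46398.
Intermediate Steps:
G = -6 (G = -3 - 3 = -6)
w(r, D) = sqrt(D**2 + r**2)
t(R, M) = 5/(-2 + M + sqrt(36 + M**2)) (t(R, M) = 5/(-2 + (sqrt(M**2 + (-6)**2) + M)) = 5/(-2 + (sqrt(M**2 + 36) + M)) = 5/(-2 + (sqrt(36 + M**2) + M)) = 5/(-2 + (M + sqrt(36 + M**2))) = 5/(-2 + M + sqrt(36 + M**2)))
Q + (13734 - 12076)/(t(59, -81) + 10105) = 46398 + (13734 - 12076)/(5/(-2 - 81 + sqrt(36 + (-81)**2)) + 10105) = 46398 + 1658/(5/(-2 - 81 + sqrt(36 + 6561)) + 10105) = 46398 + 1658/(5/(-2 - 81 + sqrt(6597)) + 10105) = 46398 + 1658/(5/(-2 - 81 + 3*sqrt(733)) + 10105) = 46398 + 1658/(5/(-83 + 3*sqrt(733)) + 10105) = 46398 + 1658/(10105 + 5/(-83 + 3*sqrt(733)))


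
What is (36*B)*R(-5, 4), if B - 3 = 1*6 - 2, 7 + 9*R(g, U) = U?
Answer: -84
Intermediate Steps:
R(g, U) = -7/9 + U/9
B = 7 (B = 3 + (1*6 - 2) = 3 + (6 - 2) = 3 + 4 = 7)
(36*B)*R(-5, 4) = (36*7)*(-7/9 + (⅑)*4) = 252*(-7/9 + 4/9) = 252*(-⅓) = -84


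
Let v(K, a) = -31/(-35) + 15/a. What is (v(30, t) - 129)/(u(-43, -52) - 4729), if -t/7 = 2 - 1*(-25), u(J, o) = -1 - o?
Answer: 40381/1473570 ≈ 0.027404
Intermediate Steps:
t = -189 (t = -7*(2 - 1*(-25)) = -7*(2 + 25) = -7*27 = -189)
v(K, a) = 31/35 + 15/a (v(K, a) = -31*(-1/35) + 15/a = 31/35 + 15/a)
(v(30, t) - 129)/(u(-43, -52) - 4729) = ((31/35 + 15/(-189)) - 129)/((-1 - 1*(-52)) - 4729) = ((31/35 + 15*(-1/189)) - 129)/((-1 + 52) - 4729) = ((31/35 - 5/63) - 129)/(51 - 4729) = (254/315 - 129)/(-4678) = -40381/315*(-1/4678) = 40381/1473570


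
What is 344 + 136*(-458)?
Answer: -61944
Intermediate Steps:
344 + 136*(-458) = 344 - 62288 = -61944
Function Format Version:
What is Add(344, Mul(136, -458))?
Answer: -61944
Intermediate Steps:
Add(344, Mul(136, -458)) = Add(344, -62288) = -61944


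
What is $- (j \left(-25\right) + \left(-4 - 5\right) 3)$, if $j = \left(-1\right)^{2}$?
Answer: $52$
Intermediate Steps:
$j = 1$
$- (j \left(-25\right) + \left(-4 - 5\right) 3) = - (1 \left(-25\right) + \left(-4 - 5\right) 3) = - (-25 - 27) = \left(-1\right) \left(-52\right) = 52$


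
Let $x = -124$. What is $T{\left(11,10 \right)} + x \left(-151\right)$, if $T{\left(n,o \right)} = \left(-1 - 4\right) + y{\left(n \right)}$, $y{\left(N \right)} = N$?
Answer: $18730$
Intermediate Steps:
$T{\left(n,o \right)} = -5 + n$ ($T{\left(n,o \right)} = \left(-1 - 4\right) + n = -5 + n$)
$T{\left(11,10 \right)} + x \left(-151\right) = \left(-5 + 11\right) - -18724 = 6 + 18724 = 18730$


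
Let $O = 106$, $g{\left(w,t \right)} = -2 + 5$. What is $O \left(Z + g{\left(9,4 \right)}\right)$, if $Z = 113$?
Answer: $12296$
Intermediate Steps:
$g{\left(w,t \right)} = 3$
$O \left(Z + g{\left(9,4 \right)}\right) = 106 \left(113 + 3\right) = 106 \cdot 116 = 12296$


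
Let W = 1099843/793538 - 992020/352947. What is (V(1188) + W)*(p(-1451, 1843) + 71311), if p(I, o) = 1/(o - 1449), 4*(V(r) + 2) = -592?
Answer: -1191589439292764045365/110350281455484 ≈ -1.0798e+7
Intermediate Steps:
V(r) = -150 (V(r) = -2 + (¼)*(-592) = -2 - 148 = -150)
p(I, o) = 1/(-1449 + o)
W = -399019279439/280076856486 (W = 1099843*(1/793538) - 992020*1/352947 = 1099843/793538 - 992020/352947 = -399019279439/280076856486 ≈ -1.4247)
(V(1188) + W)*(p(-1451, 1843) + 71311) = (-150 - 399019279439/280076856486)*(1/(-1449 + 1843) + 71311) = -42410547752339*(1/394 + 71311)/280076856486 = -42410547752339/280076856486*28096535/394 = -1191589439292764045365/110350281455484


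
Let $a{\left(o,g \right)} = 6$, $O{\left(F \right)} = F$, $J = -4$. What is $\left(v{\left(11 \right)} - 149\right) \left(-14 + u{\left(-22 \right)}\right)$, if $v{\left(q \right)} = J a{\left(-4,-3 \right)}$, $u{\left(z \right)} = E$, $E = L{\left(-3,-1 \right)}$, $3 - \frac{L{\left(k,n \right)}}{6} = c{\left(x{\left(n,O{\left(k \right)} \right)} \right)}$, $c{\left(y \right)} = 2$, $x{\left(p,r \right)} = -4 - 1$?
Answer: $1384$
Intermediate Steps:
$x{\left(p,r \right)} = -5$ ($x{\left(p,r \right)} = -4 - 1 = -5$)
$L{\left(k,n \right)} = 6$ ($L{\left(k,n \right)} = 18 - 12 = 6$)
$E = 6$
$u{\left(z \right)} = 6$
$v{\left(q \right)} = -24$ ($v{\left(q \right)} = \left(-4\right) 6 = -24$)
$\left(v{\left(11 \right)} - 149\right) \left(-14 + u{\left(-22 \right)}\right) = \left(-24 - 149\right) \left(-14 + 6\right) = \left(-173\right) \left(-8\right) = 1384$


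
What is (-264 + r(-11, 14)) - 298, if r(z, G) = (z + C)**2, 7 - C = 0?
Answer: -546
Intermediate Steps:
C = 7 (C = 7 - 1*0 = 7 + 0 = 7)
r(z, G) = (7 + z)**2 (r(z, G) = (z + 7)**2 = (7 + z)**2)
(-264 + r(-11, 14)) - 298 = (-264 + (7 - 11)**2) - 298 = (-264 + (-4)**2) - 298 = (-264 + 16) - 298 = -248 - 298 = -546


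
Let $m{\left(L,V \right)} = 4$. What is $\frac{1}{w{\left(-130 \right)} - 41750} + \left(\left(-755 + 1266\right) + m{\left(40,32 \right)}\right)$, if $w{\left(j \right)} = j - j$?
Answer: $\frac{21501249}{41750} \approx 515.0$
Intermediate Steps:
$w{\left(j \right)} = 0$
$\frac{1}{w{\left(-130 \right)} - 41750} + \left(\left(-755 + 1266\right) + m{\left(40,32 \right)}\right) = \frac{1}{0 - 41750} + \left(\left(-755 + 1266\right) + 4\right) = \frac{1}{-41750} + \left(511 + 4\right) = - \frac{1}{41750} + 515 = \frac{21501249}{41750}$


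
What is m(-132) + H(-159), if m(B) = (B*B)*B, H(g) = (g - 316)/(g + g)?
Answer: -731389349/318 ≈ -2.3000e+6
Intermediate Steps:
H(g) = (-316 + g)/(2*g) (H(g) = (-316 + g)/((2*g)) = (-316 + g)*(1/(2*g)) = (-316 + g)/(2*g))
m(B) = B³ (m(B) = B²*B = B³)
m(-132) + H(-159) = (-132)³ + (½)*(-316 - 159)/(-159) = -2299968 + (½)*(-1/159)*(-475) = -2299968 + 475/318 = -731389349/318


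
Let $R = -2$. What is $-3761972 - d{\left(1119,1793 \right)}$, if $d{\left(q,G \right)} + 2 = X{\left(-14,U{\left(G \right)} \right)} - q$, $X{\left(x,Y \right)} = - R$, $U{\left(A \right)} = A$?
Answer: $-3760853$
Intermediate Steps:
$X{\left(x,Y \right)} = 2$ ($X{\left(x,Y \right)} = \left(-1\right) \left(-2\right) = 2$)
$d{\left(q,G \right)} = - q$ ($d{\left(q,G \right)} = -2 - \left(-2 + q\right) = - q$)
$-3761972 - d{\left(1119,1793 \right)} = -3761972 - \left(-1\right) 1119 = -3761972 - -1119 = -3761972 + 1119 = -3760853$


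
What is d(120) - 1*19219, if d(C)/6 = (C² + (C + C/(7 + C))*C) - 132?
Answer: 19490603/127 ≈ 1.5347e+5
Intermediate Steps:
d(C) = -792 + 6*C² + 6*C*(C + C/(7 + C)) (d(C) = 6*((C² + (C + C/(7 + C))*C) - 132) = 6*((C² + C*(C + C/(7 + C))) - 132) = 6*(-132 + C² + C*(C + C/(7 + C))) = -792 + 6*C² + 6*C*(C + C/(7 + C)))
d(120) - 1*19219 = 6*(-924 - 132*120 + 2*120³ + 15*120²)/(7 + 120) - 1*19219 = 6*(-924 - 15840 + 2*1728000 + 15*14400)/127 - 19219 = 6*(1/127)*(-924 - 15840 + 3456000 + 216000) - 19219 = 6*(1/127)*3655236 - 19219 = 21931416/127 - 19219 = 19490603/127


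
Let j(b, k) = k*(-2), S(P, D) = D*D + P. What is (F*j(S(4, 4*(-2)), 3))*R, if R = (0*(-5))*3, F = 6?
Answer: 0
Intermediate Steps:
S(P, D) = P + D² (S(P, D) = D² + P = P + D²)
j(b, k) = -2*k
R = 0 (R = 0*3 = 0)
(F*j(S(4, 4*(-2)), 3))*R = (6*(-2*3))*0 = (6*(-6))*0 = -36*0 = 0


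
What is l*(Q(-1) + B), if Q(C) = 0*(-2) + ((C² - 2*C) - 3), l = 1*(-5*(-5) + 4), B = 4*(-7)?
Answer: -812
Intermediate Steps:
B = -28
l = 29 (l = 1*(25 + 4) = 1*29 = 29)
Q(C) = -3 + C² - 2*C (Q(C) = 0 + (-3 + C² - 2*C) = -3 + C² - 2*C)
l*(Q(-1) + B) = 29*((-3 + (-1)² - 2*(-1)) - 28) = 29*((-3 + 1 + 2) - 28) = 29*(0 - 28) = 29*(-28) = -812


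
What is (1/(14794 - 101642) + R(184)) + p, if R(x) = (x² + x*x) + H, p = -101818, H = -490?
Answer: -3004593409/86848 ≈ -34596.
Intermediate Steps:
R(x) = -490 + 2*x² (R(x) = (x² + x*x) - 490 = (x² + x²) - 490 = 2*x² - 490 = -490 + 2*x²)
(1/(14794 - 101642) + R(184)) + p = (1/(14794 - 101642) + (-490 + 2*184²)) - 101818 = (1/(-86848) + (-490 + 2*33856)) - 101818 = (-1/86848 + (-490 + 67712)) - 101818 = (-1/86848 + 67222) - 101818 = 5838096255/86848 - 101818 = -3004593409/86848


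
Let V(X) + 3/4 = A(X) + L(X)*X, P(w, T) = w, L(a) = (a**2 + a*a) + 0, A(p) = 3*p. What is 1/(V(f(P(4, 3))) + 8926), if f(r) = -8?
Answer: 4/31509 ≈ 0.00012695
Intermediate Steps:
L(a) = 2*a**2 (L(a) = (a**2 + a**2) + 0 = 2*a**2 + 0 = 2*a**2)
V(X) = -3/4 + 2*X**3 + 3*X (V(X) = -3/4 + (3*X + (2*X**2)*X) = -3/4 + (3*X + 2*X**3) = -3/4 + (2*X**3 + 3*X) = -3/4 + 2*X**3 + 3*X)
1/(V(f(P(4, 3))) + 8926) = 1/((-3/4 + 2*(-8)**3 + 3*(-8)) + 8926) = 1/((-3/4 + 2*(-512) - 24) + 8926) = 1/((-3/4 - 1024 - 24) + 8926) = 1/(-4195/4 + 8926) = 1/(31509/4) = 4/31509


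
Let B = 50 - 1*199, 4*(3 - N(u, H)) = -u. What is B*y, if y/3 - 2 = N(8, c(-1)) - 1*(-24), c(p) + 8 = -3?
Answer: -13857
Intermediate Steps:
c(p) = -11 (c(p) = -8 - 3 = -11)
N(u, H) = 3 + u/4 (N(u, H) = 3 - (-1)*u/4 = 3 + u/4)
B = -149 (B = 50 - 199 = -149)
y = 93 (y = 6 + 3*((3 + (1/4)*8) - 1*(-24)) = 6 + 3*((3 + 2) + 24) = 6 + 3*(5 + 24) = 6 + 3*29 = 6 + 87 = 93)
B*y = -149*93 = -13857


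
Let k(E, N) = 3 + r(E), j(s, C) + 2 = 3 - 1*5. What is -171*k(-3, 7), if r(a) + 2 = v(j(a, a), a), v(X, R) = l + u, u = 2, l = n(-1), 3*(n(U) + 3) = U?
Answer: 57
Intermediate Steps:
n(U) = -3 + U/3
l = -10/3 (l = -3 + (⅓)*(-1) = -3 - ⅓ = -10/3 ≈ -3.3333)
j(s, C) = -4 (j(s, C) = -2 + (3 - 1*5) = -2 + (3 - 5) = -2 - 2 = -4)
v(X, R) = -4/3 (v(X, R) = -10/3 + 2 = -4/3)
r(a) = -10/3 (r(a) = -2 - 4/3 = -10/3)
k(E, N) = -⅓ (k(E, N) = 3 - 10/3 = -⅓)
-171*k(-3, 7) = -171*(-⅓) = 57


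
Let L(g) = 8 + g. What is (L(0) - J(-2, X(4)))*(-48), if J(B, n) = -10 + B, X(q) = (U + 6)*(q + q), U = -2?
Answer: -960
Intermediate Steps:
X(q) = 8*q (X(q) = (-2 + 6)*(q + q) = 4*(2*q) = 8*q)
(L(0) - J(-2, X(4)))*(-48) = ((8 + 0) - (-10 - 2))*(-48) = (8 - 1*(-12))*(-48) = (8 + 12)*(-48) = 20*(-48) = -960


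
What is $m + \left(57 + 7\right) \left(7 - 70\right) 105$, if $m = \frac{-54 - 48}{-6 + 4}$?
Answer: $-423309$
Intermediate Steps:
$m = 51$ ($m = - \frac{102}{-2} = \left(-102\right) \left(- \frac{1}{2}\right) = 51$)
$m + \left(57 + 7\right) \left(7 - 70\right) 105 = 51 + \left(57 + 7\right) \left(7 - 70\right) 105 = 51 + 64 \left(-63\right) 105 = 51 - 423360 = -423309$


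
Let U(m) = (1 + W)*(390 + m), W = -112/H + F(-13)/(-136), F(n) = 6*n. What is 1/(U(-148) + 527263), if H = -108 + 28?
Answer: 170/89757041 ≈ 1.8940e-6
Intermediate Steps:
H = -80
W = 671/340 (W = -112/(-80) + (6*(-13))/(-136) = -112*(-1/80) - 78*(-1/136) = 7/5 + 39/68 = 671/340 ≈ 1.9735)
U(m) = 39429/34 + 1011*m/340 (U(m) = (1 + 671/340)*(390 + m) = 1011*(390 + m)/340 = 39429/34 + 1011*m/340)
1/(U(-148) + 527263) = 1/((39429/34 + (1011/340)*(-148)) + 527263) = 1/((39429/34 - 37407/85) + 527263) = 1/(122331/170 + 527263) = 1/(89757041/170) = 170/89757041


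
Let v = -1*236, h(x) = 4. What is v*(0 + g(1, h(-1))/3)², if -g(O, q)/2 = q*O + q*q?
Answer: -377600/9 ≈ -41956.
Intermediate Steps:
g(O, q) = -2*q² - 2*O*q (g(O, q) = -2*(q*O + q*q) = -2*(O*q + q²) = -2*(q² + O*q) = -2*q² - 2*O*q)
v = -236
v*(0 + g(1, h(-1))/3)² = -236*(0 - 2*4*(1 + 4)/3)² = -236*(0 - 2*4*5*(⅓))² = -236*(0 - 40*⅓)² = -236*(0 - 40/3)² = -236*(-40/3)² = -236*1600/9 = -377600/9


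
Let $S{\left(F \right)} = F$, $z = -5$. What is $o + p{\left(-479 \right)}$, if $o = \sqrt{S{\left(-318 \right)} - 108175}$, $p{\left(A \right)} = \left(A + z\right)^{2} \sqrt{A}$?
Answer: $i \left(\sqrt{108493} + 234256 \sqrt{479}\right) \approx 5.1273 \cdot 10^{6} i$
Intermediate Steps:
$p{\left(A \right)} = \sqrt{A} \left(-5 + A\right)^{2}$ ($p{\left(A \right)} = \left(A - 5\right)^{2} \sqrt{A} = \left(-5 + A\right)^{2} \sqrt{A} = \sqrt{A} \left(-5 + A\right)^{2}$)
$o = i \sqrt{108493}$ ($o = \sqrt{-318 - 108175} = \sqrt{-108493} = i \sqrt{108493} \approx 329.38 i$)
$o + p{\left(-479 \right)} = i \sqrt{108493} + \sqrt{-479} \left(-5 - 479\right)^{2} = i \sqrt{108493} + i \sqrt{479} \left(-484\right)^{2} = i \sqrt{108493} + i \sqrt{479} \cdot 234256 = i \sqrt{108493} + 234256 i \sqrt{479}$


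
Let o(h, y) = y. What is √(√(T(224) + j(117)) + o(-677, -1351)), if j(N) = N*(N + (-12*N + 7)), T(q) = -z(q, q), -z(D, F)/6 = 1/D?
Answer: √(-264796 + 7*I*√117411819)/14 ≈ 5.2122 + 37.124*I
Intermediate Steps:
z(D, F) = -6/D
T(q) = 6/q (T(q) = -(-6)/q = 6/q)
j(N) = N*(7 - 11*N) (j(N) = N*(N + (7 - 12*N)) = N*(7 - 11*N))
√(√(T(224) + j(117)) + o(-677, -1351)) = √(√(6/224 + 117*(7 - 11*117)) - 1351) = √(√(6*(1/224) + 117*(7 - 1287)) - 1351) = √(√(3/112 + 117*(-1280)) - 1351) = √(√(3/112 - 149760) - 1351) = √(√(-16773117/112) - 1351) = √(I*√117411819/28 - 1351) = √(-1351 + I*√117411819/28)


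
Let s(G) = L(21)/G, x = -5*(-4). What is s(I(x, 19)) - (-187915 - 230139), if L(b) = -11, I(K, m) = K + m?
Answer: 16304095/39 ≈ 4.1805e+5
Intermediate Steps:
x = 20
s(G) = -11/G
s(I(x, 19)) - (-187915 - 230139) = -11/(20 + 19) - (-187915 - 230139) = -11/39 - 1*(-418054) = -11*1/39 + 418054 = -11/39 + 418054 = 16304095/39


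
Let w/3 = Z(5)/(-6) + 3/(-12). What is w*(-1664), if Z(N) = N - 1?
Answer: 4576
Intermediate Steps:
Z(N) = -1 + N
w = -11/4 (w = 3*((-1 + 5)/(-6) + 3/(-12)) = 3*(4*(-1/6) + 3*(-1/12)) = 3*(-2/3 - 1/4) = 3*(-11/12) = -11/4 ≈ -2.7500)
w*(-1664) = -11/4*(-1664) = 4576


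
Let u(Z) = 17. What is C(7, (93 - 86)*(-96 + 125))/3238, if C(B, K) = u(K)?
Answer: 17/3238 ≈ 0.0052502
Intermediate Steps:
C(B, K) = 17
C(7, (93 - 86)*(-96 + 125))/3238 = 17/3238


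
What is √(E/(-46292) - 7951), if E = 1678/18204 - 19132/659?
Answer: I*√153256219559273427579839802/138834753828 ≈ 89.168*I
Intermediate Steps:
E = -173586563/5998218 (E = 1678*(1/18204) - 19132*1/659 = 839/9102 - 19132/659 = -173586563/5998218 ≈ -28.940)
√(E/(-46292) - 7951) = √(-173586563/5998218/(-46292) - 7951) = √(-173586563/5998218*(-1/46292) - 7951) = √(173586563/277669507656 - 7951) = √(-2207750081786293/277669507656) = I*√153256219559273427579839802/138834753828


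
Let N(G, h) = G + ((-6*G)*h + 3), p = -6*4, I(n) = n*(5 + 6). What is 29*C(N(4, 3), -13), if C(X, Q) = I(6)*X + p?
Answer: -125106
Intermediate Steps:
I(n) = 11*n (I(n) = n*11 = 11*n)
p = -24
N(G, h) = 3 + G - 6*G*h (N(G, h) = G + (-6*G*h + 3) = G + (3 - 6*G*h) = 3 + G - 6*G*h)
C(X, Q) = -24 + 66*X (C(X, Q) = (11*6)*X - 24 = 66*X - 24 = -24 + 66*X)
29*C(N(4, 3), -13) = 29*(-24 + 66*(3 + 4 - 6*4*3)) = 29*(-24 + 66*(3 + 4 - 72)) = 29*(-24 + 66*(-65)) = 29*(-24 - 4290) = 29*(-4314) = -125106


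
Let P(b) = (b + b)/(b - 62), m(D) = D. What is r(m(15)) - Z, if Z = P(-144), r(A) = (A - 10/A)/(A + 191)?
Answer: -821/618 ≈ -1.3285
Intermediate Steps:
r(A) = (A - 10/A)/(191 + A)
P(b) = 2*b/(-62 + b) (P(b) = (2*b)/(-62 + b) = 2*b/(-62 + b))
Z = 144/103 (Z = 2*(-144)/(-62 - 144) = 2*(-144)/(-206) = 2*(-144)*(-1/206) = 144/103 ≈ 1.3981)
r(m(15)) - Z = (-10 + 15²)/(15*(191 + 15)) - 1*144/103 = (1/15)*(-10 + 225)/206 - 144/103 = (1/15)*(1/206)*215 - 144/103 = 43/618 - 144/103 = -821/618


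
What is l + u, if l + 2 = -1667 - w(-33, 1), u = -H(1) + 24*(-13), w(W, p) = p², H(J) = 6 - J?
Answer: -1987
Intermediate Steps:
u = -317 (u = -(6 - 1*1) + 24*(-13) = -(6 - 1) - 312 = -1*5 - 312 = -5 - 312 = -317)
l = -1670 (l = -2 + (-1667 - 1*1²) = -2 + (-1667 - 1*1) = -2 + (-1667 - 1) = -2 - 1668 = -1670)
l + u = -1670 - 317 = -1987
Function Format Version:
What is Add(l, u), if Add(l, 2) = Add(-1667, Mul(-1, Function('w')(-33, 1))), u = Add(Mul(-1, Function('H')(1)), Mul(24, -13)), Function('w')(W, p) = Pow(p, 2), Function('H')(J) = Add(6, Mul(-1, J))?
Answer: -1987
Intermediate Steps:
u = -317 (u = Add(Mul(-1, Add(6, Mul(-1, 1))), Mul(24, -13)) = Add(Mul(-1, Add(6, -1)), -312) = Add(Mul(-1, 5), -312) = Add(-5, -312) = -317)
l = -1670 (l = Add(-2, Add(-1667, Mul(-1, Pow(1, 2)))) = Add(-2, Add(-1667, Mul(-1, 1))) = Add(-2, Add(-1667, -1)) = Add(-2, -1668) = -1670)
Add(l, u) = Add(-1670, -317) = -1987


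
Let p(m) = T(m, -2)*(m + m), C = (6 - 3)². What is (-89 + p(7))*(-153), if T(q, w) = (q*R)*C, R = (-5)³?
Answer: 16881867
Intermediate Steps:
R = -125
C = 9 (C = 3² = 9)
T(q, w) = -1125*q (T(q, w) = (q*(-125))*9 = -125*q*9 = -1125*q)
p(m) = -2250*m² (p(m) = (-1125*m)*(m + m) = (-1125*m)*(2*m) = -2250*m²)
(-89 + p(7))*(-153) = (-89 - 2250*7²)*(-153) = (-89 - 2250*49)*(-153) = (-89 - 110250)*(-153) = -110339*(-153) = 16881867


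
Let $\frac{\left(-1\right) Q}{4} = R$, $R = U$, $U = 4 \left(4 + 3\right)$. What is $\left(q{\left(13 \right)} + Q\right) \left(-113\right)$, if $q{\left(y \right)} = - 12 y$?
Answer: $30284$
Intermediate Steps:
$U = 28$ ($U = 4 \cdot 7 = 28$)
$R = 28$
$Q = -112$ ($Q = \left(-4\right) 28 = -112$)
$\left(q{\left(13 \right)} + Q\right) \left(-113\right) = \left(\left(-12\right) 13 - 112\right) \left(-113\right) = \left(-156 - 112\right) \left(-113\right) = \left(-268\right) \left(-113\right) = 30284$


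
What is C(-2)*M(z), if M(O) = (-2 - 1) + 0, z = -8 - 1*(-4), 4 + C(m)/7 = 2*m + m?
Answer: 210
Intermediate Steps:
C(m) = -28 + 21*m (C(m) = -28 + 7*(2*m + m) = -28 + 7*(3*m) = -28 + 21*m)
z = -4 (z = -8 + 4 = -4)
M(O) = -3 (M(O) = -3 + 0 = -3)
C(-2)*M(z) = (-28 + 21*(-2))*(-3) = (-28 - 42)*(-3) = -70*(-3) = 210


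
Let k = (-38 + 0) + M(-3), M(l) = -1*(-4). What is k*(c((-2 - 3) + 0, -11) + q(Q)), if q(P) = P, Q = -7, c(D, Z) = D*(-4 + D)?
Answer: -1292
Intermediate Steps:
M(l) = 4
k = -34 (k = (-38 + 0) + 4 = -38 + 4 = -34)
k*(c((-2 - 3) + 0, -11) + q(Q)) = -34*(((-2 - 3) + 0)*(-4 + ((-2 - 3) + 0)) - 7) = -34*((-5 + 0)*(-4 + (-5 + 0)) - 7) = -34*(-5*(-4 - 5) - 7) = -34*(-5*(-9) - 7) = -34*(45 - 7) = -34*38 = -1292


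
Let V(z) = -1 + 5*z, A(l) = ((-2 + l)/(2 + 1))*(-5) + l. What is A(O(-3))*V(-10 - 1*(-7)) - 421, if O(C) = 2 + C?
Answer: -485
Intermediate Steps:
A(l) = 10/3 - 2*l/3 (A(l) = ((-2 + l)/3)*(-5) + l = ((-2 + l)*(1/3))*(-5) + l = (-2/3 + l/3)*(-5) + l = (10/3 - 5*l/3) + l = 10/3 - 2*l/3)
A(O(-3))*V(-10 - 1*(-7)) - 421 = (10/3 - 2*(2 - 3)/3)*(-1 + 5*(-10 - 1*(-7))) - 421 = (10/3 - 2/3*(-1))*(-1 + 5*(-10 + 7)) - 421 = (10/3 + 2/3)*(-1 + 5*(-3)) - 421 = 4*(-1 - 15) - 421 = 4*(-16) - 421 = -64 - 421 = -485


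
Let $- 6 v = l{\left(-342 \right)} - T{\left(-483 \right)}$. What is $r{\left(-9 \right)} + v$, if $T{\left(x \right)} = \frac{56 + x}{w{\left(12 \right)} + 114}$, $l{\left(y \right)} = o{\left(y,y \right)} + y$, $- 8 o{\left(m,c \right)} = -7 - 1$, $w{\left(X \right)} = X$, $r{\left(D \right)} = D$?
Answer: $\frac{5105}{108} \approx 47.268$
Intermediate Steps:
$o{\left(m,c \right)} = 1$ ($o{\left(m,c \right)} = - \frac{-7 - 1}{8} = \left(- \frac{1}{8}\right) \left(-8\right) = 1$)
$l{\left(y \right)} = 1 + y$
$T{\left(x \right)} = \frac{4}{9} + \frac{x}{126}$ ($T{\left(x \right)} = \frac{56 + x}{12 + 114} = \frac{56 + x}{126} = \left(56 + x\right) \frac{1}{126} = \frac{4}{9} + \frac{x}{126}$)
$v = \frac{6077}{108}$ ($v = - \frac{\left(1 - 342\right) - \left(\frac{4}{9} + \frac{1}{126} \left(-483\right)\right)}{6} = - \frac{-341 - \left(\frac{4}{9} - \frac{23}{6}\right)}{6} = - \frac{-341 - - \frac{61}{18}}{6} = - \frac{-341 + \frac{61}{18}}{6} = \left(- \frac{1}{6}\right) \left(- \frac{6077}{18}\right) = \frac{6077}{108} \approx 56.268$)
$r{\left(-9 \right)} + v = -9 + \frac{6077}{108} = \frac{5105}{108}$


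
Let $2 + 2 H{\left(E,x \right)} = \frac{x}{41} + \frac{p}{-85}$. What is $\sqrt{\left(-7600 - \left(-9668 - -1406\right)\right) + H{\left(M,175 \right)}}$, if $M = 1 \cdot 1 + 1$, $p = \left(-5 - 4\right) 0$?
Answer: $\frac{\sqrt{4458914}}{82} \approx 25.751$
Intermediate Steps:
$p = 0$ ($p = \left(-9\right) 0 = 0$)
$M = 2$ ($M = 1 + 1 = 2$)
$H{\left(E,x \right)} = -1 + \frac{x}{82}$ ($H{\left(E,x \right)} = -1 + \frac{\frac{x}{41} + \frac{0}{-85}}{2} = -1 + \frac{x \frac{1}{41} + 0 \left(- \frac{1}{85}\right)}{2} = -1 + \frac{\frac{x}{41} + 0}{2} = -1 + \frac{\frac{1}{41} x}{2} = -1 + \frac{x}{82}$)
$\sqrt{\left(-7600 - \left(-9668 - -1406\right)\right) + H{\left(M,175 \right)}} = \sqrt{\left(-7600 - \left(-9668 - -1406\right)\right) + \left(-1 + \frac{1}{82} \cdot 175\right)} = \sqrt{\left(-7600 - \left(-9668 + 1406\right)\right) + \left(-1 + \frac{175}{82}\right)} = \sqrt{\left(-7600 - -8262\right) + \frac{93}{82}} = \sqrt{\left(-7600 + 8262\right) + \frac{93}{82}} = \sqrt{662 + \frac{93}{82}} = \sqrt{\frac{54377}{82}} = \frac{\sqrt{4458914}}{82}$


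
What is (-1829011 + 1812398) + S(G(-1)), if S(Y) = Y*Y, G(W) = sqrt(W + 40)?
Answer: -16574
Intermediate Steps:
G(W) = sqrt(40 + W)
S(Y) = Y**2
(-1829011 + 1812398) + S(G(-1)) = (-1829011 + 1812398) + (sqrt(40 - 1))**2 = -16613 + (sqrt(39))**2 = -16613 + 39 = -16574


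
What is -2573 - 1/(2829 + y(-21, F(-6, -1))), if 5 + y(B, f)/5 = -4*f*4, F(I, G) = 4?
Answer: -6391333/2484 ≈ -2573.0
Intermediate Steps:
y(B, f) = -25 - 80*f (y(B, f) = -25 + 5*(-4*f*4) = -25 + 5*(-16*f) = -25 - 80*f)
-2573 - 1/(2829 + y(-21, F(-6, -1))) = -2573 - 1/(2829 + (-25 - 80*4)) = -2573 - 1/(2829 + (-25 - 320)) = -2573 - 1/(2829 - 345) = -2573 - 1/2484 = -6391333/2484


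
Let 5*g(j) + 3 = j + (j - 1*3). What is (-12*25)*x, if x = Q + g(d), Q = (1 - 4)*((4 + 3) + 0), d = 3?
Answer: 6300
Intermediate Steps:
Q = -21 (Q = -3*(7 + 0) = -3*7 = -21)
g(j) = -6/5 + 2*j/5 (g(j) = -⅗ + (j + (j - 1*3))/5 = -⅗ + (j + (j - 3))/5 = -⅗ + (j + (-3 + j))/5 = -⅗ + (-3 + 2*j)/5 = -⅗ + (-⅗ + 2*j/5) = -6/5 + 2*j/5)
x = -21 (x = -21 + (-6/5 + (⅖)*3) = -21 + (-6/5 + 6/5) = -21 + 0 = -21)
(-12*25)*x = -12*25*(-21) = -300*(-21) = 6300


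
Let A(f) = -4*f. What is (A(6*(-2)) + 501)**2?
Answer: 301401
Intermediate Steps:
(A(6*(-2)) + 501)**2 = (-24*(-2) + 501)**2 = (-4*(-12) + 501)**2 = (48 + 501)**2 = 549**2 = 301401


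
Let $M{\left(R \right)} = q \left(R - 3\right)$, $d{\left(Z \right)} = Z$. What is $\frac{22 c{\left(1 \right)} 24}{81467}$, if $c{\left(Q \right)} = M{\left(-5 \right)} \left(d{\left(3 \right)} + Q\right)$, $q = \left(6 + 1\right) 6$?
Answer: $- \frac{709632}{81467} \approx -8.7107$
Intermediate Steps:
$q = 42$ ($q = 7 \cdot 6 = 42$)
$M{\left(R \right)} = -126 + 42 R$ ($M{\left(R \right)} = 42 \left(R - 3\right) = 42 \left(-3 + R\right) = -126 + 42 R$)
$c{\left(Q \right)} = -1008 - 336 Q$ ($c{\left(Q \right)} = \left(-126 + 42 \left(-5\right)\right) \left(3 + Q\right) = \left(-126 - 210\right) \left(3 + Q\right) = - 336 \left(3 + Q\right) = -1008 - 336 Q$)
$\frac{22 c{\left(1 \right)} 24}{81467} = \frac{22 \left(-1008 - 336\right) 24}{81467} = 22 \left(-1008 - 336\right) 24 \cdot \frac{1}{81467} = 22 \left(-1344\right) 24 \cdot \frac{1}{81467} = \left(-29568\right) 24 \cdot \frac{1}{81467} = \left(-709632\right) \frac{1}{81467} = - \frac{709632}{81467}$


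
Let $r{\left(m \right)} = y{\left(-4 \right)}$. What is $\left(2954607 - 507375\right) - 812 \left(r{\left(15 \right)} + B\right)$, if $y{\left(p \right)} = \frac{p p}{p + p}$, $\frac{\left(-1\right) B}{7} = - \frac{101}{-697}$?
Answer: $\frac{1707426716}{697} \approx 2.4497 \cdot 10^{6}$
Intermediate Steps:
$B = - \frac{707}{697}$ ($B = - 7 \left(- \frac{101}{-697}\right) = - 7 \left(\left(-101\right) \left(- \frac{1}{697}\right)\right) = \left(-7\right) \frac{101}{697} = - \frac{707}{697} \approx -1.0143$)
$y{\left(p \right)} = \frac{p}{2}$ ($y{\left(p \right)} = \frac{p^{2}}{2 p} = p^{2} \frac{1}{2 p} = \frac{p}{2}$)
$r{\left(m \right)} = -2$ ($r{\left(m \right)} = \frac{1}{2} \left(-4\right) = -2$)
$\left(2954607 - 507375\right) - 812 \left(r{\left(15 \right)} + B\right) = \left(2954607 - 507375\right) - 812 \left(-2 - \frac{707}{697}\right) = \left(2954607 - 507375\right) - - \frac{1706012}{697} = \left(2954607 - 507375\right) + \frac{1706012}{697} = 2447232 + \frac{1706012}{697} = \frac{1707426716}{697}$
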